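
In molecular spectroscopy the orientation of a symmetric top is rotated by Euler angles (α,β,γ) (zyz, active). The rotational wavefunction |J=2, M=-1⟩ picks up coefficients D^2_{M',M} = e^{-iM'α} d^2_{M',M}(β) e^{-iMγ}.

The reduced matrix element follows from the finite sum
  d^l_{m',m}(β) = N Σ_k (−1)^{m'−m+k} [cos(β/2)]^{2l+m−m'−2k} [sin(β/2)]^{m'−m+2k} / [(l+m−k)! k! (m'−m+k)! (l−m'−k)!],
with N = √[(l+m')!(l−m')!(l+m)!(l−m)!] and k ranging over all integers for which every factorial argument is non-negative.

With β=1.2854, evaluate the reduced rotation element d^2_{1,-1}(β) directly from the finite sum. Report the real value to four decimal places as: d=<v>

d=0.5615

d^2_{1,-1}(β=1.2854) via the finite sum:
Half-angle: c=0.800480, s=0.599359. N=√(6·1·1·6)=6.000000
The bounds max(0,m−m')=0 and min(l+m,l−m')=1 give 2 terms
  k=0: (−1)^2·6.0000/(2)·0.8005^2·0.5994^2 = +0.690552
  k=1: (−1)^3·6.0000/(6)·0.8005^0·0.5994^4 = -0.129047
d^2_{1,-1}(1.2854) = +0.690552 -0.129047 = +0.561505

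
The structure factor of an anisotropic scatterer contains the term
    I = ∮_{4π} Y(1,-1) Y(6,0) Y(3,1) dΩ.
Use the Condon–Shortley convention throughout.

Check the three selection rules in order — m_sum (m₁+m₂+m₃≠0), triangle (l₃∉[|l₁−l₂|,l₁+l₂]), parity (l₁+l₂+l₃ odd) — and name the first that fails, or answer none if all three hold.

Σmᵢ = 0  ✓
l₃∈[|l₁−l₂|,l₁+l₂]=[5,7] required, l₃=3 fails  ✗
Σlᵢ = 10 ⇒ even

triangle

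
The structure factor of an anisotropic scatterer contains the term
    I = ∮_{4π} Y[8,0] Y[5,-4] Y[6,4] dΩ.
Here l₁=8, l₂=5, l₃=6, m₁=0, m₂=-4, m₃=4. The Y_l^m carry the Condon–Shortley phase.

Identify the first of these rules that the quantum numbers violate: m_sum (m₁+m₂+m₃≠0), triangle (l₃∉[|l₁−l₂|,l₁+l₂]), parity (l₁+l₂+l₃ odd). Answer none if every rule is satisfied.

parity

azimuthal sum: 0 − 4 + 4 = 0  ✓
3 ≤ 6 ≤ 13 (triangle on l)  ✓
L = 8 + 5 + 6 = 19 (odd)  ✗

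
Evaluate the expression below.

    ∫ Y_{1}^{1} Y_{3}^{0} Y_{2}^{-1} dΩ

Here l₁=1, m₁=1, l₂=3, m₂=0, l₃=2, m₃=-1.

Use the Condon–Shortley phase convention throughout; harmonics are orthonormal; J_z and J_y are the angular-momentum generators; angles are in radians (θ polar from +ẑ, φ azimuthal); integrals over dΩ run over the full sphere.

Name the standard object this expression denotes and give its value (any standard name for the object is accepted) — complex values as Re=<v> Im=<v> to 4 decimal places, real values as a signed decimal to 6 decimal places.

Gaunt coefficient, +0.143048

This is a Gaunt coefficient — the integral of a triple product of spherical harmonics over the sphere.
Checks pass: Σm=0; 6 even; l₃=2∈[2,4].
(2·1+1)(2·3+1)(2·2+1) = 105
Δ: 2! 0! 4! / 7! → 1/105
sum: t=1:−1/4 = -1/4
3j²(1 3 2; 0 0 0) = Δ·Π!·Σ² = 3/35  (sign -1)
sum: t=0:+1/12 = 1/12
3j²(1 3 2; 1 0 -1) = Δ·Π!·Σ² = 1/35  (sign -1)
combine: 4πI² = 105·3/35·1/35 = 9/35
take √, sign +1: I = 0.14304817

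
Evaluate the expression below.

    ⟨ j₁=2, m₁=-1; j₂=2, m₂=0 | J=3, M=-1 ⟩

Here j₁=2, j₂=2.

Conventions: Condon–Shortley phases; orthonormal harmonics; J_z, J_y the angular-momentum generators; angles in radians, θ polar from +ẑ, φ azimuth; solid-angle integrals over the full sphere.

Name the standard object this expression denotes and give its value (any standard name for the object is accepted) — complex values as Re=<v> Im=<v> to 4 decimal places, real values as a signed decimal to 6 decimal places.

This is a Clebsch–Gordan (vector-coupling) coefficient.
√[7·1!3!3!/8! · 1!3!2!2!2!4!] = √(36/5)
  +(−1)^0/∏(0,1,3,2,0,1)! = 1/12  (running 1/12)
  +(−1)^1/∏(1,0,2,1,1,2)! = -1/4  (running -1/6)
⟨..|..⟩ = √(36/5)·(-1/6) = -0.447214

Clebsch–Gordan coefficient, −√(1/5) ≈ -0.447214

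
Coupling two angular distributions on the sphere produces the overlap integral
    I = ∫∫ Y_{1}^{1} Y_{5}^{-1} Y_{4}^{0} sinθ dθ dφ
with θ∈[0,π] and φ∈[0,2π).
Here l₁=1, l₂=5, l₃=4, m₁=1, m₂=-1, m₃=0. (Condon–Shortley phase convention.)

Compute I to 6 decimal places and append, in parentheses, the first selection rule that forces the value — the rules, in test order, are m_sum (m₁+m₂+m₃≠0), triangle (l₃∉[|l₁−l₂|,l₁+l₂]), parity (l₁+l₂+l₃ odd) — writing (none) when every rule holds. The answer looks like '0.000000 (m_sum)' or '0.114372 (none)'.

Rules hold: Σm=0, L=10 even, 4≤4≤6.
N = 3·11·9 = 297
Δ = 2!·0!·8!/11! = 1/495
Racah Σ t=1..1: t=1:−1/576 = -1/576
⇒ 3j(1 5 4; 0 0 0)² = 5/99, sgn -1
Racah Σ t=0..0: t=0:+1/1152 = 1/1152
⇒ 3j(1 5 4; 1 -1 0)² = 1/33, sgn +1
4πI² = N·(3j₀)²·(3jₘ)² = 5/11
I = -1·√(0.454545/4π) = -0.19018827
No selection rule forces the value: the integral is nonzero (none).

-0.190188 (none)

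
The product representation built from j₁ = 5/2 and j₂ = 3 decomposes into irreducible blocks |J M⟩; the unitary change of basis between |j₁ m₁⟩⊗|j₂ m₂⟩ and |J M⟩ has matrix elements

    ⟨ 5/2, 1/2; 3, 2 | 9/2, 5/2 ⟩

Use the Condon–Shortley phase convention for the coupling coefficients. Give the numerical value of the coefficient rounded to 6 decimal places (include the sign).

-0.497468  (= −√(49/198))

j₁+j₂−J=1  J+j₁−j₂=4  J−j₁+j₂=5  j₁+j₂+J+1=11
(j₁±m₁, j₂±m₂, J±M) = (3,2,5,1,7,2)
P² = 115200/11
sum k=0..1:
  [0] +1/480 = 1/480
  [1] −1/144 = -1/144
S = -7/1440
C² = P²·S² = 49/198 ; C = -0.497468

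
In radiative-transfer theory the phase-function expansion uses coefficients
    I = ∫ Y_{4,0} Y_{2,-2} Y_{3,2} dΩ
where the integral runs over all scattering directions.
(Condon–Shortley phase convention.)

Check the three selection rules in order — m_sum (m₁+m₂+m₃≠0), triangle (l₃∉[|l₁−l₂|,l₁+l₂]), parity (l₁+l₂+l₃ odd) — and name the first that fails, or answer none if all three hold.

parity

m₁+m₂+m₃ = 0 − 2 + 2 = 0  ✓
triangle: |4−2|=2 ≤ l₃=3 ≤ 4+2=6  ✓
parity: l₁+l₂+l₃ = 9 is odd  ✗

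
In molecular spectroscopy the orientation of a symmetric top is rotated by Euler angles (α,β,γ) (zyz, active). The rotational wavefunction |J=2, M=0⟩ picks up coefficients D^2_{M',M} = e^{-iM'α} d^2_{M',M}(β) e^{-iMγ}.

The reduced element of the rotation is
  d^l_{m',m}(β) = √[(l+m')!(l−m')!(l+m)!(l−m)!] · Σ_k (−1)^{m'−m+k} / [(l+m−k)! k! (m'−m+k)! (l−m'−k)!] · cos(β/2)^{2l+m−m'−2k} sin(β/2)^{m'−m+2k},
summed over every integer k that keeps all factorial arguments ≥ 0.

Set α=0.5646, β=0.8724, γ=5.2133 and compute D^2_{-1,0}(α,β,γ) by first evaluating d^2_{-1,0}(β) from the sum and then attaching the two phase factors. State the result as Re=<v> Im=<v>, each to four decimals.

D^2_{-1,0}(0.5646,0.8724,5.2133) = e^{-i·-1·0.5646}·d^2_{-1,0}(0.8724)·e^{-i·0·5.2133}. Compute d first:
With c≡cos(β/2)=0.906364 and s≡sin(β/2)=0.422498, N=[1·6·2·2]^{1/2}=4.898979
Admissible k: 1..2 (factorial args all ≥0)
  k=1: (−1)^0·4.8990/(2)·0.9064^3·0.4225^1 = +0.770563
  k=2: (−1)^1·4.8990/(2)·0.9064^1·0.4225^3 = -0.167438
d^2_{-1,0}(0.8724) = +0.770563 -0.167438 = +0.603125
Attach z-rotation phases: D = e^{-i(-1)(0.5646)}·(+0.603125)·e^{-i(0)(5.2133)} = +0.509522+0.322719i

Re=0.5095 Im=0.3227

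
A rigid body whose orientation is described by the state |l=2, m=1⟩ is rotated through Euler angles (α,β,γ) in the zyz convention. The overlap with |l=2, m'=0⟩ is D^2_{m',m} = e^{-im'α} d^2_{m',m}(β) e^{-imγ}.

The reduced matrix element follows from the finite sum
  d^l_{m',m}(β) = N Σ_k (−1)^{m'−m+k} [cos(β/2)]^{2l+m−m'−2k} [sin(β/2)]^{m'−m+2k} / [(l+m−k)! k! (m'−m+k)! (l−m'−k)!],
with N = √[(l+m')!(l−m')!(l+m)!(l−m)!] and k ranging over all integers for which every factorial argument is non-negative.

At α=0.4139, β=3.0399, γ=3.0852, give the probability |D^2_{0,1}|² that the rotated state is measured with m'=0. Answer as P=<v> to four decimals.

First d^2_{0,1}(β=3.0399), then the phase factors e^{-i(0)α} and e^{-i(1)γ}:
Half-angle: c=0.050824, s=0.998708. N=√(2·2·6·1)=4.898979
k∈{1,2} keeps every argument non-negative
  k=1: (−1)^0·4.8990/(2)·0.0508^3·0.9987^1 = +0.000321
  k=2: (−1)^1·4.8990/(2)·0.0508^1·0.9987^3 = -0.124012
d^2_{0,1}(3.0399) = +0.000321 -0.124012 = -0.123691
|D^2_{0,1}|² = |d^2_{0,1}(β)|² = (-0.123691)² = 0.015299 (the z-rotation phases have unit modulus)

P=0.0153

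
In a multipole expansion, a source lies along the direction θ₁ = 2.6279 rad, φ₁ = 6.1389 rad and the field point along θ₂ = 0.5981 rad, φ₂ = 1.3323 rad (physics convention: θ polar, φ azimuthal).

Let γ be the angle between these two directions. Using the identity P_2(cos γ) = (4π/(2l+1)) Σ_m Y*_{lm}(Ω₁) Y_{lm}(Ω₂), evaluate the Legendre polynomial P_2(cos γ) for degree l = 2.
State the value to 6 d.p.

0.221868

Expand P_2 via completeness: Σ_{m} conj(Y_{2,m}) at Ω₁ times Y_{2,m} at Ω₂ —
  [-2]  conj(Y_{2,-2})(Ω₁) = +0.089417-0.026544i ; Y_{2,-2}(Ω₂) = -0.108799-0.056227i ; Δ = -0.011221-0.002140i
  [-1]  conj(Y_{2,-1})(Ω₁) = -0.327196+0.047540i ; Y_{2,-1}(Ω₂) = +0.084926-0.349313i ; Δ = -0.011181+0.118331i
  [+0]  conj(Y_{2,0})(Ω₁) = +0.402310-0.000000i ; Y_{2,0}(Ω₂) = +0.330797+0.000000i ; Δ = +0.133083+0.000000i
  [+1]  conj(Y_{2,1})(Ω₁) = +0.327196+0.047540i ; Y_{2,1}(Ω₂) = -0.084926-0.349313i ; Δ = -0.011181-0.118331i
  [+2]  conj(Y_{2,2})(Ω₁) = +0.089417+0.026544i ; Y_{2,2}(Ω₂) = -0.108799+0.056227i ; Δ = -0.011221+0.002140i
Σ over m = +0.088279+0.000000i; ×(4π/5) → +0.221868+0.000000i. Real part: 0.221868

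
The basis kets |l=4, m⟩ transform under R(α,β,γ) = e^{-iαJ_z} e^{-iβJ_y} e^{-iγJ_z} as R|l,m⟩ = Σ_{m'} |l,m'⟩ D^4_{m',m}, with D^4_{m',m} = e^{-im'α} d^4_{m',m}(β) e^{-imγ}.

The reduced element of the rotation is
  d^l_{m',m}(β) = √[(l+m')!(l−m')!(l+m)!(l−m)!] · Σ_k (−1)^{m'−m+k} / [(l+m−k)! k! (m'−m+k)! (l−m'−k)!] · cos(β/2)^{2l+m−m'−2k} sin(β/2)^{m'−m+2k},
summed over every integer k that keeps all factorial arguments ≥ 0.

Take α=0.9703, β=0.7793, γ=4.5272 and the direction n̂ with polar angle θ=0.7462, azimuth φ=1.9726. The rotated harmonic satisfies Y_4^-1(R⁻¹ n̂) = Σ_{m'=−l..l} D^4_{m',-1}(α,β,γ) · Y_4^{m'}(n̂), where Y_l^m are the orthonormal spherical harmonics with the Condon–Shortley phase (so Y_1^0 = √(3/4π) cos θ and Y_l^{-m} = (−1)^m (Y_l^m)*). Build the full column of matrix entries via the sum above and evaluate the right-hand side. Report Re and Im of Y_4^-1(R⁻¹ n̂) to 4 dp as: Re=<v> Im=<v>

Re=-0.2374 Im=0.1645

Need the full column D^4_{m',-1} for m'=−4..4 at α=0.9703, β=0.7793, γ=4.5272.
cos(β/2)=0.925042, sin(β/2)=0.379865
d^4_{-4,-1}: single k=3 term ⇒ +0.277836;  D = -0.146266+0.236218i
d^4_{-3,-1}: k∈[2..3] ⇒ +0.717624 -0.201688 = +0.515936;  D = +0.208436+0.471958i
d^4_{-2,-1}: k∈[1..3] ⇒ +0.934105 -0.787590 +0.088541 = +0.235055;  D = +0.231061+0.043149i
d^4_{-1,-1}: k∈[0..3] ⇒ +0.536157 -1.356182 +0.457386 -0.025710 = -0.388349;  D = -0.274525+0.274683i
d^4_{0,-1}: k∈[0..3] ⇒ -0.984633 +0.996232 -0.167995 +0.004721 = -0.151674;  D = +0.027928+0.149081i
d^4_{1,-1}: k∈[0..3] ⇒ +0.904121 -0.457386 +0.038564 -0.000434 = +0.484866;  D = -0.443649-0.195630i
d^4_{2,-1}: k∈[0..2] ⇒ -0.525060 +0.132811 -0.004479 = -0.396728;  D = +0.337181-0.209051i
d^4_{3,-1}: k∈[0..1] ⇒ +0.201688 -0.020406 = +0.181282;  D = -0.008246+0.181094i
d^4_{4,-1}: single k=0 term ⇒ -0.046851;  D = -0.037411-0.028204i
Y_4^{m'}(θ=0.7462,φ=1.9726) and Σ D·Y over m':
  (-0.1463+0.2362i)·(-0.0034-0.0939i)  (+0.2084+0.4720i)·(+0.2685+0.1027i)  (+0.2311+0.0431i)·(-0.2968+0.3079i)  (-0.2745+0.2747i)·(-0.0714-0.1680i)  (+0.0279+0.1491i)·(-0.3174+0.0000i)  (-0.4436-0.1956i)·(+0.0714-0.1680i)  (+0.3372-0.2091i)·(-0.2968-0.3079i)  (-0.0082+0.1811i)·(-0.2685+0.1027i)  (-0.0374-0.0282i)·(-0.0034+0.0939i)
Y_4^-1(R⁻¹ n̂) = -0.237419+0.164530i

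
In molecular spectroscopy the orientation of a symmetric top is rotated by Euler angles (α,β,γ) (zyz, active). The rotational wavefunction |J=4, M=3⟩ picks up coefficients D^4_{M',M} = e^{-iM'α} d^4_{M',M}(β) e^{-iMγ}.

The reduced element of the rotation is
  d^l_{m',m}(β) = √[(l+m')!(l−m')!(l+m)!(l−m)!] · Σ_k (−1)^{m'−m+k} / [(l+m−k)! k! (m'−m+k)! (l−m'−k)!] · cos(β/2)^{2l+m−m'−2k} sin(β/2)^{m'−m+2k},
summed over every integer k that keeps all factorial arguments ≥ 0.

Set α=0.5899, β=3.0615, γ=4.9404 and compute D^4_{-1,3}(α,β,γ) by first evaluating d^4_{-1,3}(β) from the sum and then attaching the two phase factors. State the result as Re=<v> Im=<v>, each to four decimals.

Re=0.0012 Im=0.0126

First d^4_{-1,3}(β=3.0615), then the phase factors e^{-i(-1)α} and e^{-i(3)γ}:
Half-angle: c=0.040036, s=0.999198. N=√(6·120·5040·1)=1904.940944
k: max(0,(3)−(-1))=4 … min(4+(3),4−(-1))=5
  k=4: (−1)^0·1904.9409/(144)·0.0400^4·0.9992^4 = +0.000034
  k=5: (−1)^1·1904.9409/(240)·0.0400^2·0.9992^6 = -0.012661
d^4_{-1,3}(3.0615) = +0.000034 -0.012661 = -0.012627
Phases: e^{-i·(-1)·0.5899}=+0.830996+0.556278i, e^{-i·(3)·4.9404}=-0.631924-0.775030i ⇒ D=+0.001187+0.012571i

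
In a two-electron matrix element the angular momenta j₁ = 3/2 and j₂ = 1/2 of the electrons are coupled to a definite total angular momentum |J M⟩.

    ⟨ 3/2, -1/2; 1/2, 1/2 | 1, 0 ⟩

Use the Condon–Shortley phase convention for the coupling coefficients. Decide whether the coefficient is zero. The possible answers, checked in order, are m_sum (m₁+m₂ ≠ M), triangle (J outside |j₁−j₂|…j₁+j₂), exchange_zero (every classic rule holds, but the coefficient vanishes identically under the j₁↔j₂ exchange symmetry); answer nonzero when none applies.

nonzero

m-sum: m₁+m₂ = -1/2+1/2 = 0, M = 0  ✓
triangle: |j₁−j₂| = 1 ≤ J = 1 ≤ j₁+j₂ = 2  ✓
exchange: j₁≠j₂ or m₁≠m₂ — the exchange symmetry imposes no constraint here
value check: CG = −√(1/2) = -0.707107 ≠ 0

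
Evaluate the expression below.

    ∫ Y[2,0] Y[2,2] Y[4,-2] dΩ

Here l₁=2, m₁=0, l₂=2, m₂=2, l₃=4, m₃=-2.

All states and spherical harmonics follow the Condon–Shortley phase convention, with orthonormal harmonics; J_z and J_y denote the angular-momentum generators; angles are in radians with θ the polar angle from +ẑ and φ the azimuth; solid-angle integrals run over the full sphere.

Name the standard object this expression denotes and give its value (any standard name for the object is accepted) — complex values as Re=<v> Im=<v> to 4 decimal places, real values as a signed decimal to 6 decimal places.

This is a Gaunt coefficient — the integral of a triple product of spherical harmonics over the sphere.
Rules hold: Σm=0, L=8 even, 0≤4≤4.
N = 5·5·9 = 225
Δ = 0!·4!·4!/9! = 1/630
Racah Σ t=0..0: t=0:+1/16 = 1/16
⇒ 3j(2 2 4; 0 0 0)² = 2/35, sgn +1
Racah Σ t=0..0: t=0:+1/96 = 1/96
⇒ 3j(2 2 4; 0 2 -2)² = 1/42, sgn +1
4πI² = N·(3j₀)²·(3jₘ)² = 15/49
I = +1·√(0.306122/4π) = 0.15607835

Gaunt coefficient, +0.156078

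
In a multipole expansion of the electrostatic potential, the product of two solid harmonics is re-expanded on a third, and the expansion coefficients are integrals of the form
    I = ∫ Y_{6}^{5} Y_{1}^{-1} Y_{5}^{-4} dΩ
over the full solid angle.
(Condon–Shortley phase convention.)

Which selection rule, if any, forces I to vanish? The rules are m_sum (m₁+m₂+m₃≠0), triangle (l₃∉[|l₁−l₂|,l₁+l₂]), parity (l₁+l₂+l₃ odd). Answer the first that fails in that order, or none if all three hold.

Σmᵢ = 0  ✓
l₃∈[|l₁−l₂|,l₁+l₂]=[5,7], have l₃=5  ✓
Σlᵢ = 12 ⇒ even  ✓

none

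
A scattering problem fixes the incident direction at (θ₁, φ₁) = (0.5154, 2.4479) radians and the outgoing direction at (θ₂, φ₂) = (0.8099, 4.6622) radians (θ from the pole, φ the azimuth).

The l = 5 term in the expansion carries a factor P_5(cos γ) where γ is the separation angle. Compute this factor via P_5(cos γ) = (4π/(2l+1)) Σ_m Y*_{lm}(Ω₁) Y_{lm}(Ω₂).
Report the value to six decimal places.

0.288208

Summing Y*_{l m}(θ₁,φ₁)·Y_{l m}(θ₂,φ₂) over m ∈ [−5, 5]; prefactor 4π/(2·5+1) = 1.142397:
  m=-5: Y*=(0.012786, -0.004335)  Y=(-0.022961, 0.089571)  product (0.000095, 0.001245)
  m=-4: Y*=(-0.070353, -0.027031)  Y=(0.272827, 0.055520)  product (-0.017694, -0.011281)
  m=-3: Y*=(0.117619, 0.210136)  Y=(0.064643, -0.426078)  product (0.097138, -0.036531)
  m=-2: Y*=(0.083055, -0.447748)  Y=(-0.260124, -0.026199)  product (-0.033335, 0.114294)
  m=-1: Y*=(-0.295824, 0.245996)  Y=(0.010576, -0.210545)  product (0.048665, 0.064886)
  m=+0: Y*=(-0.191939, -0.000000)  Y=(-0.325870, 0.000000)  product (0.062547, 0.000000)
  m=+1: Y*=(0.295824, 0.245996)  Y=(-0.010576, -0.210545)  product (0.048665, -0.064886)
  m=+2: Y*=(0.083055, 0.447748)  Y=(-0.260124, 0.026199)  product (-0.033335, -0.114294)
  m=+3: Y*=(-0.117619, 0.210136)  Y=(-0.064643, -0.426078)  product (0.097138, 0.036531)
  m=+4: Y*=(-0.070353, 0.027031)  Y=(0.272827, -0.055520)  product (-0.017694, 0.011281)
  m=+5: Y*=(-0.012786, -0.004335)  Y=(0.022961, 0.089571)  product (0.000095, -0.001245)
Total Σ_m = (0.252284, 0.000000). Multiply by 1.142397: (0.288208, 0.000000). P_5(cos γ) = 0.288208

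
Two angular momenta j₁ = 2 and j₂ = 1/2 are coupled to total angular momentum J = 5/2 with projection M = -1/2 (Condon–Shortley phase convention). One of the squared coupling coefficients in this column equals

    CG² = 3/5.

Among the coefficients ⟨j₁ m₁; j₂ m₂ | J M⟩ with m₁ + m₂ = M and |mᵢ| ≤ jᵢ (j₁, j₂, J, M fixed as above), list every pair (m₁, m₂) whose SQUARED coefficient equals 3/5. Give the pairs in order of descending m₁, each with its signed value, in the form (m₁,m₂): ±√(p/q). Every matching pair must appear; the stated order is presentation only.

Admissible pairs with m₁+m₂ = M = -1/2: (-1,1/2), (0,-1/2)
  (m₁,m₂)=(0,-1/2): CG² = 3/5, CG = +√(3/5)   ← matches the target
  (m₁,m₂)=(-1,1/2): CG² = 2/5, CG = +√(2/5)
Pairs with CG² = 3/5: (0,-1/2): +√(3/5)

(0,-1/2): +√(3/5)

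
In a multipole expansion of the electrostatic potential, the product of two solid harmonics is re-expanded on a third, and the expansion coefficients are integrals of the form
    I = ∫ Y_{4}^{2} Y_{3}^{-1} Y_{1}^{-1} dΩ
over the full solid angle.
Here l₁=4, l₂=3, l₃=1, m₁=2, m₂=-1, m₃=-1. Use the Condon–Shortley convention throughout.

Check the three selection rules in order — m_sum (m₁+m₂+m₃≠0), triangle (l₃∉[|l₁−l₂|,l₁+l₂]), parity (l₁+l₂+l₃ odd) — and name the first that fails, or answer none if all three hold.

none

m₁+m₂+m₃ = 2 − 1 − 1 = 0  ✓
triangle: |4−3|=1 ≤ l₃=1 ≤ 4+3=7  ✓
parity: l₁+l₂+l₃ = 8 is even  ✓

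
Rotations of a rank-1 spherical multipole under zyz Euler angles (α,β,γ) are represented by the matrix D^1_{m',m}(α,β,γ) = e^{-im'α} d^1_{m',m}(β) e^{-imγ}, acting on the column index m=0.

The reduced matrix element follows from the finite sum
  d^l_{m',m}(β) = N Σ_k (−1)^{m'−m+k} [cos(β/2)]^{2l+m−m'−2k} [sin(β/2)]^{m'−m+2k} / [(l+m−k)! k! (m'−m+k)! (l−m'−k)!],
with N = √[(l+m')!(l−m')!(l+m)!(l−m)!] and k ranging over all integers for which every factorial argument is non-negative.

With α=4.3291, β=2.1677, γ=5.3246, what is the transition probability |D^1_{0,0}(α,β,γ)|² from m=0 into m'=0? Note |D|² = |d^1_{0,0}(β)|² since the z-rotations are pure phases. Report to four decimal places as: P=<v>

P=0.3159

First d^1_{0,0}(β=2.1677), then the phase factors e^{-i(0)α} and e^{-i(0)γ}:
With c≡cos(β/2)=0.467929 and s≡sin(β/2)=0.883766, N=[1·1·1·1]^{1/2}=1.000000
Admissible k: 0..1 (factorial args all ≥0)
  k=0: (−1)^0·1.0000/(1)·0.4679^2·0.8838^0 = +0.218958
  k=1: (−1)^1·1.0000/(1)·0.4679^0·0.8838^2 = -0.781042
d^1_{0,0}(2.1677) = +0.218958 -0.781042 = -0.562084
|D^1_{0,0}|² = |d^1_{0,0}(β)|² = (-0.562084)² = 0.315939 (the z-rotation phases have unit modulus)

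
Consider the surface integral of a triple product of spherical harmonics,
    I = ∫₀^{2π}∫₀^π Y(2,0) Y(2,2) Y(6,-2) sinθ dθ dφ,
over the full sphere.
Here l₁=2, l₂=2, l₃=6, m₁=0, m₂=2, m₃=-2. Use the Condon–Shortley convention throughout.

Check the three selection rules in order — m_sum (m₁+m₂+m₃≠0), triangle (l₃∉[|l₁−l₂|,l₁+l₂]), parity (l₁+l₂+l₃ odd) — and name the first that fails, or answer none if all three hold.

Σmᵢ = 0  ✓
l₃∈[|l₁−l₂|,l₁+l₂]=[0,4] required, l₃=6 fails  ✗
Σlᵢ = 10 ⇒ even

triangle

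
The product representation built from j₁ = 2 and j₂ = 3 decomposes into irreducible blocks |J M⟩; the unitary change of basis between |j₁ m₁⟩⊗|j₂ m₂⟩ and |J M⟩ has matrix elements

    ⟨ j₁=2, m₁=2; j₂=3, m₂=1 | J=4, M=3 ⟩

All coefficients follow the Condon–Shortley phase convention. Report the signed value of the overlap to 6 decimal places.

√[9·1!3!5!/10! · 4!0!4!2!7!1!] = √(10368)
  +(−1)^0/∏(0,1,0,4,3,1)! = 1/144  (running 1/144)
⟨..|..⟩ = √(10368)·(1/144) = +0.707107

+0.707107  (= +√(1/2))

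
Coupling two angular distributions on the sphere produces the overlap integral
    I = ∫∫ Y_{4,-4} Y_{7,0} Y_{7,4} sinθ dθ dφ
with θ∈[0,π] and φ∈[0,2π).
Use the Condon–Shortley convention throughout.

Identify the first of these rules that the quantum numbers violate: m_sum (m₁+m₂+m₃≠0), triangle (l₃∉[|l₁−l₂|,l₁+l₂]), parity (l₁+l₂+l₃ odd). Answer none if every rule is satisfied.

none

azimuthal sum: -4 + 0 + 4 = 0  ✓
3 ≤ 7 ≤ 11 (triangle on l)  ✓
L = 4 + 7 + 7 = 18 (even)  ✓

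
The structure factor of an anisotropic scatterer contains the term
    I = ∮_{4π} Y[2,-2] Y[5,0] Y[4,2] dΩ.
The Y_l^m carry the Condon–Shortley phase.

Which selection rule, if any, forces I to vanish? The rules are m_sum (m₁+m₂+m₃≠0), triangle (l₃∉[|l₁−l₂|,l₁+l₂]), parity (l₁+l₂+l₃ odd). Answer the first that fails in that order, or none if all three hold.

parity

m₁+m₂+m₃ = -2 + 0 + 2 = 0  ✓
triangle: |2−5|=3 ≤ l₃=4 ≤ 2+5=7  ✓
parity: l₁+l₂+l₃ = 11 is odd  ✗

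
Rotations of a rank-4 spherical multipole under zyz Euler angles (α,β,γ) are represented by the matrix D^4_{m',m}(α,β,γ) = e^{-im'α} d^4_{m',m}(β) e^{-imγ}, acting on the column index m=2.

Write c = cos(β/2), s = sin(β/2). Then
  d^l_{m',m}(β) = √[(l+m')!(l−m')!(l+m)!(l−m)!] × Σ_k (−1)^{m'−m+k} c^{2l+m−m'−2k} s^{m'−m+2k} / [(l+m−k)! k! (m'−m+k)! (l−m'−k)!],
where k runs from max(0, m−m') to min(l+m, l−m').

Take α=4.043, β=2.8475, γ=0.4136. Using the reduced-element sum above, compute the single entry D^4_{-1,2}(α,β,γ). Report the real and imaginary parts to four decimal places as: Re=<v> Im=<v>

Split into d^4_{-1,2}(β=2.8475) × two z-phases.
Half-angle: c=0.146517, s=0.989208. N=√(6·120·720·2)=1018.233765
Admissible k: 3..5 (factorial args all ≥0)
  k=3: (−1)^0·1018.2338/(72)·0.1465^5·0.9892^3 = +0.000924
  k=4: (−1)^1·1018.2338/(48)·0.1465^3·0.9892^5 = -0.063199
  k=5: (−1)^2·1018.2338/(240)·0.1465^1·0.9892^7 = +0.576153
d^4_{-1,2}(2.8475) = +0.000924 -0.063199 +0.576153 = +0.513879
Phases: e^{-i·(-1)·4.0430}=-0.620507-0.784201i, e^{-i·(2)·0.4136}=+0.676939-0.736039i ⇒ D=-0.512465-0.038099i

Re=-0.5125 Im=-0.0381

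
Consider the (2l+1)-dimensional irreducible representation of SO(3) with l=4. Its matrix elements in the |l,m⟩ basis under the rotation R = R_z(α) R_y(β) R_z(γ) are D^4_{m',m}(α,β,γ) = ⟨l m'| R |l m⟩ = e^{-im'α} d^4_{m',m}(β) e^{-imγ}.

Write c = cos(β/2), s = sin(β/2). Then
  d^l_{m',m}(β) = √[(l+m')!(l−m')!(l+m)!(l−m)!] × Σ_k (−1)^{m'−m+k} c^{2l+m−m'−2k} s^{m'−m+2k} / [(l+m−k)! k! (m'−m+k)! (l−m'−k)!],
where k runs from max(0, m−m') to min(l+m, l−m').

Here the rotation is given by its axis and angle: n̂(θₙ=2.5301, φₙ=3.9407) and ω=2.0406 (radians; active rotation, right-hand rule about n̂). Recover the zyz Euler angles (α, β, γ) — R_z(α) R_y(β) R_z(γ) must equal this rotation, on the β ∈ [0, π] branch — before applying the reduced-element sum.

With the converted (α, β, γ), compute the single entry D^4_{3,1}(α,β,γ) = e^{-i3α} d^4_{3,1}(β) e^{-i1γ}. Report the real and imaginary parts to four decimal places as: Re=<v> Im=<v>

Axis–angle → zyz. n̂ = (sinθₙcosφₙ, sinθₙsinφₙ, cosθₙ) = (-0.400340, -0.411470, -0.818792), ω = 2.0406.
R = I cosω + sinω [n̂]ₓ + (1−cosω) n̂n̂ᵀ gives
  R = [-0.219882, +0.969384, +0.109302; -0.490780, -0.206756, +0.846397; +0.843082, +0.132464, +0.521216]
β = atan2(√(R₁₃²+R₂₃²), R₃₃) = 1.022521; α = atan2(R₂₃, R₁₃) mod 2π = 1.442369; γ = atan2(R₃₂, −R₃₁) mod 2π = 2.985747
Split into d^4_{3,1}(β=1.0225) × two z-phases.
With c≡cos(β/2)=0.872128 and s≡sin(β/2)=0.489277, N=[5040·1·120·6]^{1/2}=1904.940944
k∈{0,1} keeps every argument non-negative
  k=0: (−1)^2·1904.9409/(240)·0.8721^6·0.4893^2 = +0.836108
  k=1: (−1)^3·1904.9409/(144)·0.8721^4·0.4893^4 = -0.438591
d^4_{3,1}(1.0225) = +0.836108 -0.438591 = +0.397517
Attach z-rotation phases: D = e^{-i(3)(1.4424)}·(+0.397517)·e^{-i(1)(2.9857)} = +0.204761-0.340723i

Re=0.2048 Im=-0.3407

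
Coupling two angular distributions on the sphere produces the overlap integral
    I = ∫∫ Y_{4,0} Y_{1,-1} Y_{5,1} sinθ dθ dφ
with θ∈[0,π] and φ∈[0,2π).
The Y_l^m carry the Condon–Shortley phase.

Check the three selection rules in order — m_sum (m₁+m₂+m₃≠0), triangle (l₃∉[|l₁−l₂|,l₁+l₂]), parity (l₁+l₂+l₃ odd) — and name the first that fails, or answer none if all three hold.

none

Σmᵢ = 0  ✓
l₃∈[|l₁−l₂|,l₁+l₂]=[3,5], have l₃=5  ✓
Σlᵢ = 10 ⇒ even  ✓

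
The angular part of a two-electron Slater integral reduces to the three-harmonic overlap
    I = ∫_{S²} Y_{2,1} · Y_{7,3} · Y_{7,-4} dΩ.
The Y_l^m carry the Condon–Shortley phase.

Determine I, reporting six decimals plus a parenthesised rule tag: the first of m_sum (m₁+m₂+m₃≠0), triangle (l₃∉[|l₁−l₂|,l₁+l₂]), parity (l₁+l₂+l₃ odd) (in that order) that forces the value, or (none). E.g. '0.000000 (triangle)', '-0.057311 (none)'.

0.162315 (none)

Checks pass: Σm=0; 16 even; l₃=7∈[5,9].
(2·2+1)(2·7+1)(2·7+1) = 1125
Δ: 2! 2! 12! / 17! → 1/185640
sum: t=0:+1/2419200 t=1:−1/518400 t=2:+1/2419200 = -1/907200
3j²(2 7 7; 0 0 0) = Δ·Π!·Σ² = 56/3315  (sign +1)
sum: t=0:+1/14515200 t=1:−1/4354560 = -1/6220800
3j²(2 7 7; 1 3 -4) = Δ·Π!·Σ² = 77/4420  (sign +1)
combine: 4πI² = 1125·56/3315·77/4420 = 16170/48841
take √, sign +1: I = 0.16231468
No selection rule forces the value: the integral is nonzero (none).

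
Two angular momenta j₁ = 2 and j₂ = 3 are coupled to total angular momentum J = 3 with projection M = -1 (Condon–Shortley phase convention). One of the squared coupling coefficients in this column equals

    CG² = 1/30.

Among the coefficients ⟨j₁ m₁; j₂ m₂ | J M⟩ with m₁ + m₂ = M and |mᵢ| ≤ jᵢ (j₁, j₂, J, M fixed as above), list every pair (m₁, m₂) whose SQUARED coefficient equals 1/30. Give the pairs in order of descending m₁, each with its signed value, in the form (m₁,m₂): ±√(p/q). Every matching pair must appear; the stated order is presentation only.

Admissible pairs with m₁+m₂ = M = -1: (-2,1), (-1,0), (0,-1), (1,-2), (2,-3)
  (m₁,m₂)=(2,-3): CG² = 1/6, CG = +√(1/6)
  (m₁,m₂)=(1,-2): CG² = 1/4, CG = +√(1/4)
  (m₁,m₂)=(0,-1): CG² = 3/20, CG = −√(3/20)
  (m₁,m₂)=(-1,0): CG² = 1/30, CG = −√(1/30)   ← matches the target
  (m₁,m₂)=(-2,1): CG² = 2/5, CG = +√(2/5)
Pairs with CG² = 1/30: (-1,0): −√(1/30)

(-1,0): −√(1/30)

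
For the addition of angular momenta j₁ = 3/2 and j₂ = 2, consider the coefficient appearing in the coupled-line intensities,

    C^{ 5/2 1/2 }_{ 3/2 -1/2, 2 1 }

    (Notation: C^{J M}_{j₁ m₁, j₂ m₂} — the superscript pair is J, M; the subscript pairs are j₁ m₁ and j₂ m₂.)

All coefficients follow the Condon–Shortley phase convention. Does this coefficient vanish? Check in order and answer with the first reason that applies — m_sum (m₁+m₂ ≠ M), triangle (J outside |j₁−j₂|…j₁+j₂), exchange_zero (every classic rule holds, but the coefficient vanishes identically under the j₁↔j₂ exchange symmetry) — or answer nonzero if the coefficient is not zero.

m-sum: m₁+m₂ = -1/2+1 = 1/2, M = 1/2  ✓
triangle: |j₁−j₂| = 1/2 ≤ J = 5/2 ≤ j₁+j₂ = 7/2  ✓
exchange: j₁≠j₂ or m₁≠m₂ — the exchange symmetry imposes no constraint here
value check: CG = −√(5/14) = -0.597614 ≠ 0

nonzero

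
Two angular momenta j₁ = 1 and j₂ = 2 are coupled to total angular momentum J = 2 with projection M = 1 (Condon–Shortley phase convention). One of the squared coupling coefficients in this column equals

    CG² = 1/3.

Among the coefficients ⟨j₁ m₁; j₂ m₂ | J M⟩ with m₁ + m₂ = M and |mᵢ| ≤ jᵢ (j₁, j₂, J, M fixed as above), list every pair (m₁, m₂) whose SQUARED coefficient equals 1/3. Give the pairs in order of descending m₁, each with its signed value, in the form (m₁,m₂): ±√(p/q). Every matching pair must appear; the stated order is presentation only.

(-1,2): −√(1/3)

Admissible pairs with m₁+m₂ = M = 1: (-1,2), (0,1), (1,0)
  (m₁,m₂)=(1,0): CG² = 1/2, CG = +√(1/2)
  (m₁,m₂)=(0,1): CG² = 1/6, CG = −√(1/6)
  (m₁,m₂)=(-1,2): CG² = 1/3, CG = −√(1/3)   ← matches the target
Pairs with CG² = 1/3: (-1,2): −√(1/3)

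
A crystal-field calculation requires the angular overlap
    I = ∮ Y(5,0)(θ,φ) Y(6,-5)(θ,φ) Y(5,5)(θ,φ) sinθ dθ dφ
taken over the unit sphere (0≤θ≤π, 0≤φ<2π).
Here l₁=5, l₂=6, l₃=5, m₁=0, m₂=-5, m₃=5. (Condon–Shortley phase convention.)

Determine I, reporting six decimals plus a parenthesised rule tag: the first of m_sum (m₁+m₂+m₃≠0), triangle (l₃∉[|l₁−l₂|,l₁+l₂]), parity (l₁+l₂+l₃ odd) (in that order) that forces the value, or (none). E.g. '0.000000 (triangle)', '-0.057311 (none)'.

m-sum 0 ✓  L=16 even ✓  1≤5≤11 ✓
Π(2lᵢ+1) = 11×13×11 = 1573
triangle coeff Δ(5,6,5) = 1/28588560
Σ_t [1,5]: t=1:−1/345600 t=2:+1/13824 t=3:−1/5184 t=4:+1/13824 t=5:−1/345600 = -7/129600
(3j)²=80/7293 [(5 6 5; 0 0 0)], sign=+1
Σ_t [1,1]: t=1:−1/2073600 = -1/2073600
(3j)²=15/884 [(5 6 5; 0 -5 5)], sign=-1
⇒ 4πI² = 1100/3757
I = (-1)√(1100/3757/(4π)) = -0.15264086
No selection rule forces the value: the integral is nonzero (none).

-0.152641 (none)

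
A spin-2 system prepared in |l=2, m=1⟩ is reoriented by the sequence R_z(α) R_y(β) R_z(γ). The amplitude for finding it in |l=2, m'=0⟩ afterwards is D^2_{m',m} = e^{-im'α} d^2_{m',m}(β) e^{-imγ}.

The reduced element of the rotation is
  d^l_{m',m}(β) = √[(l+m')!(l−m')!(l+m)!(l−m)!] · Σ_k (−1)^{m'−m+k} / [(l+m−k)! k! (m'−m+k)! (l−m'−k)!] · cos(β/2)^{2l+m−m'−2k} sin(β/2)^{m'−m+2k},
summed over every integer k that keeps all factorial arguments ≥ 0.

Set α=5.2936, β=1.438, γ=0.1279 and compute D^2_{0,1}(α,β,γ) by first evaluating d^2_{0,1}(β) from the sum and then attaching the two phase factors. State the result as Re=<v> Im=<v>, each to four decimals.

D^2_{0,1}(5.2936,1.4380,0.1279) = e^{-i·0·5.2936}·d^2_{0,1}(1.4380)·e^{-i·1·0.1279}. Compute d first:
Half-angle: c=0.752465, s=0.658633. N=√(2·2·6·1)=4.898979
Admissible k: 1..2 (factorial args all ≥0)
  k=1: (−1)^0·4.8990/(2)·0.7525^3·0.6586^1 = +0.687349
  k=2: (−1)^1·4.8990/(2)·0.7525^1·0.6586^3 = -0.526613
d^2_{0,1}(1.4380) = +0.687349 -0.526613 = +0.160736
D = (+1.000000+0.000000i)·(+0.160736)·(+0.991832-0.127552i) = +0.159423-0.020502i

Re=0.1594 Im=-0.0205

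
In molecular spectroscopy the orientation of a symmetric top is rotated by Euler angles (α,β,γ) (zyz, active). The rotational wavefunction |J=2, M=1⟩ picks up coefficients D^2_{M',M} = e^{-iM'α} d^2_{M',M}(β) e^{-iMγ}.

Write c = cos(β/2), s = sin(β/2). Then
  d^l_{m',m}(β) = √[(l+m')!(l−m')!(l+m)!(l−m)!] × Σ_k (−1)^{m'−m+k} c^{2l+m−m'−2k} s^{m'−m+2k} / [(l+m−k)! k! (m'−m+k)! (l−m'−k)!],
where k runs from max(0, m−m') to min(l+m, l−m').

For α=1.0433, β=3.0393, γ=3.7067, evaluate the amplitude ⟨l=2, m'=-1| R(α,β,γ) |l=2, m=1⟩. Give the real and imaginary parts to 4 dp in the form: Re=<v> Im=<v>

Split into d^2_{-1,1}(β=3.0393) × two z-phases.
c=cos(3.039300/2)=0.051124, s=sin(3.039300/2)=0.998692; N=√[1·6·6·1]=6.000000
The bounds max(0,m−m')=2 and min(l+m,l−m')=3 give 2 terms
  k=2: (−1)^0·6.0000/(2)·0.0511^2·0.9987^2 = +0.007821
  k=3: (−1)^1·6.0000/(6)·0.0511^0·0.9987^4 = -0.994779
d^2_{-1,1}(3.0393) = +0.007821 -0.994779 = -0.986959
Phases: e^{-i·(-1)·1.0433}=+0.503372+0.864070i, e^{-i·(1)·3.7067}=-0.844531+0.535506i ⇒ D=+0.876250+0.454174i

Re=0.8762 Im=0.4542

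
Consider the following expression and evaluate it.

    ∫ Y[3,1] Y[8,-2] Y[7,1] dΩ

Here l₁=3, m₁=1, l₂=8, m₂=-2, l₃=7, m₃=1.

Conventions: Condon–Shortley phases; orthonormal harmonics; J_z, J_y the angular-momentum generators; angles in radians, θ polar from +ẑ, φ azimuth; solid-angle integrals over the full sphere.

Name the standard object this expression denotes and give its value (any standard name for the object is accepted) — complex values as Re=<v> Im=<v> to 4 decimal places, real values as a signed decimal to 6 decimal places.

This is a Gaunt coefficient — the integral of a triple product of spherical harmonics over the sphere.
Rules hold: Σm=0, L=18 even, 5≤7≤11.
N = 7·17·15 = 1785
Δ = 4!·2!·12!/19! = 1/5290740
Racah Σ t=1..3: t=1:−1/7257600 t=2:+1/2073600 t=3:−1/7257600 = 1/4838400
⇒ 3j(3 8 7; 0 0 0)² = 252/20995, sgn -1
Racah Σ t=0..2: t=0:+1/24883200 t=1:−1/3628800 t=2:+1/7741440 = -37/348364800
⇒ 3j(3 8 7; 1 -2 1)² = 1369/176358, sgn -1
4πI² = N·(3j₀)²·(3jₘ)² = 172494/1037153
I = +1·√(0.166315/4π) = 0.11504312

Gaunt coefficient, +0.115043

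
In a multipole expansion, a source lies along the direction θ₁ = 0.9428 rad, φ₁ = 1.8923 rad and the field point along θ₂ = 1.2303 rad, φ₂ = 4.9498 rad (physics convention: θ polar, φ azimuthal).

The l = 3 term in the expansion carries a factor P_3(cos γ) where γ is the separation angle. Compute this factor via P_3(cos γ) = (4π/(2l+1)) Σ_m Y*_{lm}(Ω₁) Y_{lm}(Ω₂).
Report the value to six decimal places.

0.397620

Term-by-term m-sum for l=3 (normalisation 4π/7 = 1.795196):
  m=-3: Y*=+0.181676-0.125975i  Y=-0.228349-0.264471i  product -0.074802-0.019282i
  m=-2: Y*=-0.314659-0.235752i  Y=-0.269688+0.138632i  product +0.117543+0.019957i
  m=-1: Y*=-0.059989+0.180116i  Y=-0.031693-0.130978i  product +0.025492+0.002149i
  m=+0: Y*=-0.279341-0.000000i  Y=-0.304378+0.000000i  product +0.085025+0.000000i
  m=+1: Y*=+0.059989+0.180116i  Y=+0.031693-0.130978i  product +0.025492-0.002149i
  m=+2: Y*=-0.314659+0.235752i  Y=-0.269688-0.138632i  product +0.117543-0.019957i
  m=+3: Y*=-0.181676-0.125975i  Y=+0.228349-0.264471i  product -0.074802+0.019282i
Accumulated sum +0.221491+0.000000i; after 4π/(2l+1) scaling, +0.397620+0.000000i ⇒ P_3 = 0.397620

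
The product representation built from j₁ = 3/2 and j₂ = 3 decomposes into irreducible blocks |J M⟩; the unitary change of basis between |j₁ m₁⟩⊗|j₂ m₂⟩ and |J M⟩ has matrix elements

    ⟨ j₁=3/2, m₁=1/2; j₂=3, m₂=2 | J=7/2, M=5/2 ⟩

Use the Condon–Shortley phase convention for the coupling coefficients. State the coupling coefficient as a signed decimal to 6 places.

triangle: 1!·2!·5!/9! = 240/362880
(j±m)!: 2!·1!·5!·1!·6!·1! = 172800
prefactor² = (2J+1)·Δ·N² = 6400/7
  k=0: +1/(0!·1!·1!·5!·1!·0!) = 1/120
  k=1: −1/(1!·0!·0!·4!·2!·1!) = -1/48
Σ = -1/80  ⇒  CG² = 6400/7·(-1/80)² = 1/7
CG = −√(1/7) = -0.377964

−√(1/7) ≈ -0.377964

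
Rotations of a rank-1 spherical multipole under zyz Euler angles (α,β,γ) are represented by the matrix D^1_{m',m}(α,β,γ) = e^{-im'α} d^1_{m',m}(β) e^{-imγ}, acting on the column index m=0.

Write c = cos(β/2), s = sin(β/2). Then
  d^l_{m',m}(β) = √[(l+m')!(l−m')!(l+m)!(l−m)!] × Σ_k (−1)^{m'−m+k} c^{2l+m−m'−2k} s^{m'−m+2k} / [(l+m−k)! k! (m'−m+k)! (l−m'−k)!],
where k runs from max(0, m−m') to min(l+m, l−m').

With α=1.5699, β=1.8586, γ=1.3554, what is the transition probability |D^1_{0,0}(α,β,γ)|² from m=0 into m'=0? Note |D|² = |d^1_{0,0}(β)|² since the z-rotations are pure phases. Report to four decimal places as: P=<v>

P=0.0806

D^1_{0,0}(1.5699,1.8586,1.3554) = e^{-i·0·1.5699}·d^1_{0,0}(1.8586)·e^{-i·0·1.3554}. Compute d first:
c=cos(1.858600/2)=0.598395, s=sin(1.858600/2)=0.801201; N=√[1·1·1·1]=1.000000
Admissible k: 0..1 (factorial args all ≥0)
  k=0: (−1)^0·1.0000/(1)·0.5984^2·0.8012^0 = +0.358077
  k=1: (−1)^1·1.0000/(1)·0.5984^0·0.8012^2 = -0.641923
d^1_{0,0}(1.8586) = +0.358077 -0.641923 = -0.283847
|D^1_{0,0}|² = |d^1_{0,0}(β)|² = (-0.283847)² = 0.080569 (the z-rotation phases have unit modulus)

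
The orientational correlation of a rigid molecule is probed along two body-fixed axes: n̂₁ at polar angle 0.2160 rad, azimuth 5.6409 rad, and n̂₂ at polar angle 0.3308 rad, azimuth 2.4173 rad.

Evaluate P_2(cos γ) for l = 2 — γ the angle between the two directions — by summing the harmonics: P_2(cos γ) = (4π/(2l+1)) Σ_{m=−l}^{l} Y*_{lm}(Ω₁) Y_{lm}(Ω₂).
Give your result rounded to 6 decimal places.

Expand P_2 via completeness: Σ_{m} conj(Y_{2,m}) at Ω₁ times Y_{2,m} at Ω₂ —
  [-2]  conj(Y_{2,-2})(Ω₁) = (0.005010, -0.017022) ; Y_{2,-2}(Ω₂) = (0.004968, 0.040446) ; Δ = (0.000713, 0.000118)
  [-1]  conj(Y_{2,-1})(Ω₁) = (0.129501, -0.096880) ; Y_{2,-1}(Ω₂) = (-0.177745, -0.157249) ; Δ = (-0.038252, -0.003144)
  [+0]  conj(Y_{2,0})(Ω₁) = (0.587321, -0.000000) ; Y_{2,0}(Ω₂) = (0.530967, 0.000000) ; Δ = (0.311848, 0.000000)
  [+1]  conj(Y_{2,1})(Ω₁) = (-0.129501, -0.096880) ; Y_{2,1}(Ω₂) = (0.177745, -0.157249) ; Δ = (-0.038252, 0.003144)
  [+2]  conj(Y_{2,2})(Ω₁) = (0.005010, 0.017022) ; Y_{2,2}(Ω₂) = (0.004968, -0.040446) ; Δ = (0.000713, -0.000118)
Accumulated sum (0.236770, 0.000000); after 4π/(2l+1) scaling, (0.595067, 0.000000) ⇒ P_2 = 0.595067

0.595067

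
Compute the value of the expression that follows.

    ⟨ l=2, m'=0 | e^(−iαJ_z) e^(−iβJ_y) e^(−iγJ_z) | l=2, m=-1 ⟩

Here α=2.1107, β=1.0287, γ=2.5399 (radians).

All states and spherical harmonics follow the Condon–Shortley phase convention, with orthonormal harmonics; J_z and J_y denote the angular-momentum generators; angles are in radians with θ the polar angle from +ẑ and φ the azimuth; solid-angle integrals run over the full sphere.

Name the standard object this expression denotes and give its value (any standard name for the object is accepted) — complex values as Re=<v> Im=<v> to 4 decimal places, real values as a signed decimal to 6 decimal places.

Wigner D-matrix element, Re=0.4462 Im=-0.3064

This is a Wigner D-matrix element — the rotation-matrix element ⟨l m'| R(α,β,γ) |l m⟩ in the angular-momentum basis.
Split into d^2_{0,-1}(β=1.0287) × two z-phases.
Half-angle: c=0.870613, s=0.491969. N=√(2·2·1·6)=4.898979
k∈{0,1} keeps every argument non-negative
  k=0: (−1)^1·4.8990/(2)·0.8706^3·0.4920^1 = -0.795222
  k=1: (−1)^2·4.8990/(2)·0.8706^1·0.4920^3 = +0.253930
d^2_{0,-1}(1.0287) = -0.795222 +0.253930 = -0.541292
Phases: e^{-i·(0)·2.1107}=+1.000000+0.000000i, e^{-i·(-1)·2.5399}=-0.824379+0.566039i ⇒ D=+0.446230-0.306392i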